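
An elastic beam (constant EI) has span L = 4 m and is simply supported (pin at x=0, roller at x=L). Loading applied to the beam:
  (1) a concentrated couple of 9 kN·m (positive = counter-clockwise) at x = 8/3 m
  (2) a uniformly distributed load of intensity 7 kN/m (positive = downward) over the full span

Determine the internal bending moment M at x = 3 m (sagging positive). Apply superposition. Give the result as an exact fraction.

Load 1 — applied couple M₀=9 kN·m at a=8/3 m (b=L-a=4/3):
  M_1 = M₀x/L - M₀  [x>a] = 9·3/4 - 9 = -9/4 kN·m
Load 2 — uniform load w=7 kN/m over full span:
  M_2 = wx(L-x)/2 = 7·3·(4-3)/2 = 21/2 kN·m
Superposition: M = Σ M_i = 33/4 kN·m ≈ 8.250000 kN·m

M(3) = 33/4 kN·m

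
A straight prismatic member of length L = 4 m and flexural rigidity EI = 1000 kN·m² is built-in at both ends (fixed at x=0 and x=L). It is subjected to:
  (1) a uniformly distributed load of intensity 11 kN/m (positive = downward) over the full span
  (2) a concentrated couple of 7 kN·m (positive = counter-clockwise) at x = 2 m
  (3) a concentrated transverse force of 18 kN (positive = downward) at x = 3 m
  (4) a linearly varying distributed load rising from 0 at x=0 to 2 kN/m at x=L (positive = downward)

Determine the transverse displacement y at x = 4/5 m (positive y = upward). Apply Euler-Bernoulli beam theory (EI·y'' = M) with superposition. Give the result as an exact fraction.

y(4/5) = -69063/15625000 m

Load 1 — uniform load w=11 kN/m over full span:
  y_1 = -wx²(L-x)²/(24EI) = -11·(4/5)²·(4-(4/5))²/(24·1000) = -704/234375 m
Load 2 — applied couple M₀=7 kN·m at a=2 m (b=L-a=2):
  y_2 = (R_Ax³/6 - M_Ax²/2)/EI  [x≤a] with R_A=21/8, M_A=7/4 = ((21/8)·(4/5)³/6 - (7/4)·(4/5)²/2)/1000 = -21/62500 m
Load 3 — point force P=18 kN at a=3 m (b=L-a=1):
  y_3 = -Pb²x²(3aL-(3a+b)x)/(6L³EI)  [x≤a] = -18·1²·(4/5)²·(3·3·4-(3·3+1)·(4/5))/(6·4³·1000) = -21/25000 m
Load 4 — triangular load w₀=2 kN/m (0→w₀ over full span):
  y_4 = -w₀x²(L-x)²(x+2L)/(120LEI) = -2·(4/5)²·(4-(4/5))²·((4/5)+2·4)/(120·4·1000) = -1408/5859375 m
Superposition: y = Σ y_i = -69063/15625000 m ≈ -0.004420 m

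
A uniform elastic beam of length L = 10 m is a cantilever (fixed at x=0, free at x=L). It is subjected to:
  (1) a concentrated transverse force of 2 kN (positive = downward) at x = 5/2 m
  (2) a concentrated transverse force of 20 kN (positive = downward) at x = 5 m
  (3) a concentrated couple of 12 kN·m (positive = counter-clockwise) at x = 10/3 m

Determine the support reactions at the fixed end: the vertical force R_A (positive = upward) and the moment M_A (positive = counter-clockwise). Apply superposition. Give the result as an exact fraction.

Load 1 — point force P=2 kN at a=5/2 m (b=L-a=15/2):
  R_A = P = 2 kN
  M_A = Pa = 2·(5/2) = 5 kN·m
Load 2 — point force P=20 kN at a=5 m (b=L-a=5):
  R_A = P = 20 kN
  M_A = Pa = 20·5 = 100 kN·m
Load 3 — applied couple M₀=12 kN·m at a=10/3 m (b=L-a=20/3):
  R_A = 0 kN
  M_A = -M₀ = -12 kN·m
Superposition: R_A = 22 kN, M_A = 93 kN·m

R_A = 22 kN, M_A = 93 kN·m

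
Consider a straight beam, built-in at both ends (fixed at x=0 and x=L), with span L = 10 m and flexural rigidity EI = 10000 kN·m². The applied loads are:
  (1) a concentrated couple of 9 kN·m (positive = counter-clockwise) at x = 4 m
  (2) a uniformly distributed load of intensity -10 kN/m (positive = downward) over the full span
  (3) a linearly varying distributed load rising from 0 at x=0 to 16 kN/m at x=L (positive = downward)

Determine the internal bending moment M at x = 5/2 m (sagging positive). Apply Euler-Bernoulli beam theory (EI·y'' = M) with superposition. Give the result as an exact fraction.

Load 1 — applied couple M₀=9 kN·m at a=4 m (b=L-a=6):
  M_1 = R_Ax - M_A  [x≤a] with R_A=162/125, M_A=27/25 = (162/125)·(5/2) - (27/25) = 54/25 kN·m
Load 2 — uniform load w=-10 kN/m over full span:
  M_2 = wLx/2 - wL²/12 - wx²/2 = (-10)·10·(5/2)/2 - (-10)·10²/12 - (-10)·(5/2)²/2 = -125/12 kN·m
Load 3 — triangular load w₀=16 kN/m (0→w₀ over full span):
  M_3 = 3w₀Lx/20 - w₀L²/30 - w₀x³/(6L) = 3·16·10·(5/2)/20 - 16·10²/30 - 16·(5/2)³/(6·10) = 5/2 kN·m
Superposition: M = Σ M_i = -1727/300 kN·m ≈ -5.756667 kN·m

M(5/2) = -1727/300 kN·m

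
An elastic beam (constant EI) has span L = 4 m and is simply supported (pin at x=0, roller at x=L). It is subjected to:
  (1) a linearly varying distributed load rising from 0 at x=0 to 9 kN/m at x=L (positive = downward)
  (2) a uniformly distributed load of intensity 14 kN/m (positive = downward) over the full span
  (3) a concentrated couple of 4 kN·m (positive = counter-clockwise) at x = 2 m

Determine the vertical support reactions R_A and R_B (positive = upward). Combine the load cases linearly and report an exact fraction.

Load 1 — triangular load w₀=9 kN/m (0→w₀ over full span):
  R_A = w₀L/6 = 9·4/6 = 6 kN
  R_B = w₀L/3 = 9·4/3 = 12 kN
Load 2 — uniform load w=14 kN/m over full span:
  R_A = wL/2 = 14·4/2 = 28 kN
  R_B = wL/2 = 14·4/2 = 28 kN
Load 3 — applied couple M₀=4 kN·m at a=2 m (b=L-a=2):
  R_A = M₀/L = 4/4 = 1 kN
  R_B = -M₀/L = -4/4 = -1 kN
Superposition: R_A = 35 kN, R_B = 39 kN

R_A = 35 kN, R_B = 39 kN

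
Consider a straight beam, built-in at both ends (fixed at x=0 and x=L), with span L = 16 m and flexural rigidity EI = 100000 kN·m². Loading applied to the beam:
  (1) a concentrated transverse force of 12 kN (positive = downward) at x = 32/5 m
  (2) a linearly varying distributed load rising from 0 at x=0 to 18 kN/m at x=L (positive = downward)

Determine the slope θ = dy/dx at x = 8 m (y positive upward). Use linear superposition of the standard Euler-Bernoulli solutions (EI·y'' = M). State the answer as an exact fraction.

θ(8) = -102/390625 rad

Load 1 — point force P=12 kN at a=32/5 m (b=L-a=48/5):
  θ_1 = Pa²(L-x)(2bL-(3b+a)(L-x))/(2L³EI)  [x>a] = 12·(32/5)²·(16-8)·(2·(48/5)·16-(3·(48/5)+(32/5))·(16-8))/(2·16³·100000) = 48/390625 rad
Load 2 — triangular load w₀=18 kN/m (0→w₀ over full span):
  θ_2 = -w₀(2x(L-x)(L-2x)(x+2L)+x²(L-x)²)/(120LEI) = -18·(2·8·(16-8)·(16-2·8)·(8+2·16)+8²·(16-8)²)/(120·16·100000) = -6/15625 rad
Superposition: θ = Σ θ_i = -102/390625 rad ≈ -0.000261 rad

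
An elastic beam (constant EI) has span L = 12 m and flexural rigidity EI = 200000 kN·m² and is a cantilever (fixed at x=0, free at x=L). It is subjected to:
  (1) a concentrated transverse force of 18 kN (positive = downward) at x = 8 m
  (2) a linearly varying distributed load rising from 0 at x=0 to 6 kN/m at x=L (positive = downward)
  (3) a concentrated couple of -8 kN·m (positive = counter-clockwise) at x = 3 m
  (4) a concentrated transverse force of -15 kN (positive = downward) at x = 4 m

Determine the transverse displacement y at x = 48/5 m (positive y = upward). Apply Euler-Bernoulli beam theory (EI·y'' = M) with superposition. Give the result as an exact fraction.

y(48/5) = -44915479/781250000 m

Load 1 — point force P=18 kN at a=8 m (b=L-a=4):
  y_1 = -Pa²(3x-a)/(6EI)  [x>a] = -18·8²·(3·(48/5)-8)/(6·200000) = -312/15625 m
Load 2 — triangular load w₀=6 kN/m (0→w₀ over full span):
  y_2 = (w₀Lx³/12-w₀L²x²/6-w₀x⁵/(120L))/EI = (6·12·(48/5)³/12-6·12²·(48/5)²/6-6·(48/5)⁵/(120·12))/200000 = -2026944/48828125 m
Load 3 — applied couple M₀=-8 kN·m at a=3 m (b=L-a=9):
  y_3 = M₀a(2x-a)/(2EI)  [x>a] = (-8)·3·(2·(48/5)-3)/(2·200000) = -243/250000 m
Load 4 — point force P=-15 kN at a=4 m (b=L-a=8):
  y_4 = -Pa²(3x-a)/(6EI)  [x>a] = -(-15)·4²·(3·(48/5)-4)/(6·200000) = 31/6250 m
Superposition: y = Σ y_i = -44915479/781250000 m ≈ -0.057492 m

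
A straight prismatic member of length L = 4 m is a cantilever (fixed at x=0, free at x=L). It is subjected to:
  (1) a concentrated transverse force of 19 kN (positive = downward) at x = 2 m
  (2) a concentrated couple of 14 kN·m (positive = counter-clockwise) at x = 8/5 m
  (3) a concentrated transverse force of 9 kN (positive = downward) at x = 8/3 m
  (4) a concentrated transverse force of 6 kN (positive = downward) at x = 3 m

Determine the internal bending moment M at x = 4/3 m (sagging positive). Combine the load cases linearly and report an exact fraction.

Load 1 — point force P=19 kN at a=2 m (b=L-a=2):
  M_1 = -P(a-x)  [x≤a] = -19·(2-(4/3)) = -38/3 kN·m
Load 2 — applied couple M₀=14 kN·m at a=8/5 m (b=L-a=12/5):
  M_2 = M₀  [x≤a] = 14 = 14 kN·m
Load 3 — point force P=9 kN at a=8/3 m (b=L-a=4/3):
  M_3 = -P(a-x)  [x≤a] = -9·((8/3)-(4/3)) = -12 kN·m
Load 4 — point force P=6 kN at a=3 m (b=L-a=1):
  M_4 = -P(a-x)  [x≤a] = -6·(3-(4/3)) = -10 kN·m
Superposition: M = Σ M_i = -62/3 kN·m ≈ -20.666667 kN·m

M(4/3) = -62/3 kN·m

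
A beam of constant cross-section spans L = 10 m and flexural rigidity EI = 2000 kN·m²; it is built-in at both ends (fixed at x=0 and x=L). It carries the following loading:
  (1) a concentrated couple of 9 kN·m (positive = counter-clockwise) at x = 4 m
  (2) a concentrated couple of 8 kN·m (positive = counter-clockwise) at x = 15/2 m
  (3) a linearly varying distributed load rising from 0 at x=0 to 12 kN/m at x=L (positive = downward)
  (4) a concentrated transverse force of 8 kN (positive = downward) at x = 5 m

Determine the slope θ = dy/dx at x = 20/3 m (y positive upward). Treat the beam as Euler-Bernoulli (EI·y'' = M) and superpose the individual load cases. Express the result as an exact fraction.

Load 1 — applied couple M₀=9 kN·m at a=4 m (b=L-a=6):
  θ_1 = (R_Ax²/2 - M_Ax - M₀(x-a))/EI  [x>a] with R_A=162/125, M_A=27/25 = ((162/125)·(20/3)²/2 - (27/25)·(20/3) - 9·((20/3)-4))/2000 = -3/2500 rad
Load 2 — applied couple M₀=8 kN·m at a=15/2 m (b=L-a=5/2):
  θ_2 = (R_Ax²/2 - M_Ax)/EI  [x≤a] with R_A=9/10, M_A=5/2 = ((9/10)·(20/3)²/2 - (5/2)·(20/3))/2000 = 1/600 rad
Load 3 — triangular load w₀=12 kN/m (0→w₀ over full span):
  θ_3 = -w₀(2x(L-x)(L-2x)(x+2L)+x²(L-x)²)/(120LEI) = -12·(2·(20/3)·(10-(20/3))·(10-2·(20/3))·((20/3)+2·10)+(20/3)²·(10-(20/3))²)/(120·10·2000) = 7/405 rad
Load 4 — point force P=8 kN at a=5 m (b=L-a=5):
  θ_4 = Pa²(L-x)(2bL-(3b+a)(L-x))/(2L³EI)  [x>a] = 8·5²·(10-(20/3))·(2·5·10-(3·5+5)·(10-(20/3)))/(2·10³·2000) = 1/180 rad
Superposition: θ = Σ θ_i = 9439/405000 rad ≈ 0.023306 rad

θ(20/3) = 9439/405000 rad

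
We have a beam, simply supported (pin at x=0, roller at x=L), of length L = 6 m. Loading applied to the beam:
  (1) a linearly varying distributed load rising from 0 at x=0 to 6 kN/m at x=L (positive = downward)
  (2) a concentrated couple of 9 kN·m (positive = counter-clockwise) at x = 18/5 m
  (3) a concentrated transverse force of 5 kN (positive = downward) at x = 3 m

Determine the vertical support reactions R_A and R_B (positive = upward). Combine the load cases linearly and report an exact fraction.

Load 1 — triangular load w₀=6 kN/m (0→w₀ over full span):
  R_A = w₀L/6 = 6·6/6 = 6 kN
  R_B = w₀L/3 = 6·6/3 = 12 kN
Load 2 — applied couple M₀=9 kN·m at a=18/5 m (b=L-a=12/5):
  R_A = M₀/L = 9/6 = 3/2 kN
  R_B = -M₀/L = -9/6 = -3/2 kN
Load 3 — point force P=5 kN at a=3 m (b=L-a=3):
  R_A = Pb/L = 5·3/6 = 5/2 kN
  R_B = Pa/L = 5·3/6 = 5/2 kN
Superposition: R_A = 10 kN, R_B = 13 kN

R_A = 10 kN, R_B = 13 kN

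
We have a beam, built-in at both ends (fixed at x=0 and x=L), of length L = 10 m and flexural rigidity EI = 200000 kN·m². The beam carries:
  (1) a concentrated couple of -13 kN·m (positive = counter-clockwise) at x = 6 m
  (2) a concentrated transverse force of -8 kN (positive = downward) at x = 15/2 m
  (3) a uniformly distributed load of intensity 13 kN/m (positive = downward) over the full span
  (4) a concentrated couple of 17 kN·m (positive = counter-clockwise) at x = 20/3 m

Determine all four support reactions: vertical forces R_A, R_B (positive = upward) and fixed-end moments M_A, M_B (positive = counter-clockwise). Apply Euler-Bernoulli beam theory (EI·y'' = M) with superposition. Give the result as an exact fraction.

Load 1 — applied couple M₀=-13 kN·m at a=6 m (b=L-a=4):
  R_A = 6M₀ab/L³ = 6·(-13)·6·4/10³ = -234/125 kN
  M_A = M₀b(2a-b)/L² = (-13)·4·(2·6-4)/10² = -104/25 kN·m
  R_B = -6M₀ab/L³ = -6·(-13)·6·4/10³ = 234/125 kN
  M_B = M₀a(2b-a)/L² = (-13)·6·(2·4-6)/10² = -39/25 kN·m
Load 2 — point force P=-8 kN at a=15/2 m (b=L-a=5/2):
  R_A = Pb²(3a+b)/L³ = (-8)·(5/2)²·(3·(15/2)+(5/2))/10³ = -5/4 kN
  M_A = Pab²/L² = (-8)·(15/2)·(5/2)²/10² = -15/4 kN·m
  R_B = Pa²(a+3b)/L³ = (-8)·(15/2)²·((15/2)+3·(5/2))/10³ = -27/4 kN
  M_B = -Pa²b/L² = -(-8)·(15/2)²·(5/2)/10² = 45/4 kN·m
Load 3 — uniform load w=13 kN/m over full span:
  R_A = wL/2 = 13·10/2 = 65 kN
  M_A = wL²/12 = 13·10²/12 = 325/3 kN·m
  R_B = wL/2 = 13·10/2 = 65 kN
  M_B = -wL²/12 = -13·10²/12 = -325/3 kN·m
Load 4 — applied couple M₀=17 kN·m at a=20/3 m (b=L-a=10/3):
  R_A = 6M₀ab/L³ = 6·17·(20/3)·(10/3)/10³ = 34/15 kN
  M_A = M₀b(2a-b)/L² = 17·(10/3)·(2·(20/3)-(10/3))/10² = 17/3 kN·m
  R_B = -6M₀ab/L³ = -6·17·(20/3)·(10/3)/10³ = -34/15 kN
  M_B = M₀a(2b-a)/L² = 17·(20/3)·(2·(10/3)-(20/3))/10² = 0 kN·m
Superposition: R_A = 96217/1500 kN, M_A = 10609/100 kN·m, R_B = 86783/1500 kN, M_B = -29593/300 kN·m

R_A = 96217/1500 kN, M_A = 10609/100 kN·m, R_B = 86783/1500 kN, M_B = -29593/300 kN·m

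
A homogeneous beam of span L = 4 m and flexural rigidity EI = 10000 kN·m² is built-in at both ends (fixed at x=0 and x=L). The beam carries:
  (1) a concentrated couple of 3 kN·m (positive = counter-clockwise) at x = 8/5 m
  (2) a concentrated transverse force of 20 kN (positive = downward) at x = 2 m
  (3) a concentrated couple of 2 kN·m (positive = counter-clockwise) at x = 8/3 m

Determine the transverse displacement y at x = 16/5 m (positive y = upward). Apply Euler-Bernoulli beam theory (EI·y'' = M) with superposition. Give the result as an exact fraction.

Load 1 — applied couple M₀=3 kN·m at a=8/5 m (b=L-a=12/5):
  y_1 = (R_Ax³/6 - M_Ax²/2 - M₀(x-a)²/2)/EI  [x>a] with R_A=27/25, M_A=9/25 = ((27/25)·(16/5)³/6 - (9/25)·(16/5)²/2 - 3·((16/5)-(8/5))²/2)/10000 = 42/1953125 m
Load 2 — point force P=20 kN at a=2 m (b=L-a=2):
  y_2 = -Pa²(L-x)²(3bL-(3b+a)(L-x))/(6L³EI)  [x>a] = -20·2²·(4-(16/5))²·(3·2·4-(3·2+2)·(4-(16/5)))/(6·4³·10000) = -11/46875 m
Load 3 — applied couple M₀=2 kN·m at a=8/3 m (b=L-a=4/3):
  y_3 = (R_Ax³/6 - M_Ax²/2 - M₀(x-a)²/2)/EI  [x>a] with R_A=2/3, M_A=2/3 = ((2/3)·(16/5)³/6 - (2/3)·(16/5)²/2 - 2·((16/5)-(8/3))²/2)/10000 = -4/703125 m
Superposition: y = Σ y_i = -3847/17578125 m ≈ -0.000219 m

y(16/5) = -3847/17578125 m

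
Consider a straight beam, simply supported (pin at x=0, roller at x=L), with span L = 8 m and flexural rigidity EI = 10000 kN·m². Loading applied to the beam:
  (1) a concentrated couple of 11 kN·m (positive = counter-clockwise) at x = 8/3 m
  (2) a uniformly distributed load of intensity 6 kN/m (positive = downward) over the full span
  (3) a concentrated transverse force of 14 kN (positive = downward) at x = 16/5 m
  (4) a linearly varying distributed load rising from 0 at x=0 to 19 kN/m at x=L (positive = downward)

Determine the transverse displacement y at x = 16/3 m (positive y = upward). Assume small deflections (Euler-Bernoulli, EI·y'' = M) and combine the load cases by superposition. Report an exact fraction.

y(16/3) = -4705498/56953125 m

Load 1 — applied couple M₀=11 kN·m at a=8/3 m (b=L-a=16/3):
  y_1 = (M₀x³/(6L)-M₀(x-a)²/2+C₁x)/EI  [x>a] with C₁=M₀(3b²-L²)/(6L)=44/9 = (11·(16/3)³/(6·8)-11·((16/3)-(8/3))²/2+(44/9)·(16/3))/10000 = 22/10125 m
Load 2 — uniform load w=6 kN/m over full span:
  y_2 = -wx(L³-2Lx²+x³)/(24EI) = -6·(16/3)·(8³-2·8·(16/3)²+(16/3)³)/(24·10000) = -1408/50625 m
Load 3 — point force P=14 kN at a=16/5 m (b=L-a=24/5):
  y_3 = -Pa(L-x)(2Lx-a²-x²)/(6LEI)  [x>a] = -14·(16/5)·(8-(16/3))·(2·8·(16/3)-(16/5)²-(16/3)²)/(6·8·10000) = -73472/6328125 m
Load 4 — triangular load w₀=19 kN/m (0→w₀ over full span):
  y_4 = -w₀x(7L⁴-10L²x²+3x⁴)/(360LEI) = -19·(16/3)·(7·8⁴-10·8²·(16/3)²+3·(16/3)⁴)/(360·8·10000) = -20672/455625 m
Superposition: y = Σ y_i = -4705498/56953125 m ≈ -0.082621 m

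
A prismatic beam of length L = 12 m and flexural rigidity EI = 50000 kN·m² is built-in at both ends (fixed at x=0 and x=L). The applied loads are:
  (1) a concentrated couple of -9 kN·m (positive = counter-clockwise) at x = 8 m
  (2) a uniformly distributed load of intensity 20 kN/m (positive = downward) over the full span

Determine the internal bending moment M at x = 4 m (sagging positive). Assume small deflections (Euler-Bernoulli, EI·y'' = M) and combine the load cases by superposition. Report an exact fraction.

Load 1 — applied couple M₀=-9 kN·m at a=8 m (b=L-a=4):
  M_1 = R_Ax - M_A  [x≤a] with R_A=-1, M_A=-3 = (-1)·4 - (-3) = -1 kN·m
Load 2 — uniform load w=20 kN/m over full span:
  M_2 = wLx/2 - wL²/12 - wx²/2 = 20·12·4/2 - 20·12²/12 - 20·4²/2 = 80 kN·m
Superposition: M = Σ M_i = 79 kN·m ≈ 79.000000 kN·m

M(4) = 79 kN·m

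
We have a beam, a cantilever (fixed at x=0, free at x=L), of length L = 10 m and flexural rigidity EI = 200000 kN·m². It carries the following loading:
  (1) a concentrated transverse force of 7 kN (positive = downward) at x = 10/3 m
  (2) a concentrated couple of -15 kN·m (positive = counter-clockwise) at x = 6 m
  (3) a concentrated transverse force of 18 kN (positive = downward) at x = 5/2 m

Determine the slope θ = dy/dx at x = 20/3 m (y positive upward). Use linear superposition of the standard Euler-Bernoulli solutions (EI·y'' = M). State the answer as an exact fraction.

θ(20/3) = -1333/1440000 rad

Load 1 — point force P=7 kN at a=10/3 m (b=L-a=20/3):
  θ_1 = -Pa²/(2EI)  [x>a] = -7·(10/3)²/(2·200000) = -7/36000 rad
Load 2 — applied couple M₀=-15 kN·m at a=6 m (b=L-a=4):
  θ_2 = M₀a/EI  [x>a] = (-15)·6/200000 = -9/20000 rad
Load 3 — point force P=18 kN at a=5/2 m (b=L-a=15/2):
  θ_3 = -Pa²/(2EI)  [x>a] = -18·(5/2)²/(2·200000) = -9/32000 rad
Superposition: θ = Σ θ_i = -1333/1440000 rad ≈ -0.000926 rad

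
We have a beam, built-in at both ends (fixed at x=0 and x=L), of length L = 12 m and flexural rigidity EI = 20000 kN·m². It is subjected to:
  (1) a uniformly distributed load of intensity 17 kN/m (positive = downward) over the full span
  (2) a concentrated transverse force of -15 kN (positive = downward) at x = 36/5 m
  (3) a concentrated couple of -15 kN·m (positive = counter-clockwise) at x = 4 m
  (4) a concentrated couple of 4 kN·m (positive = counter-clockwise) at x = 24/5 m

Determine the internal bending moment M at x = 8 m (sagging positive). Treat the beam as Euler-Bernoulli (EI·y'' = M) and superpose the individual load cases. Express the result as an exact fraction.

M(8) = 841/15 kN·m

Load 1 — uniform load w=17 kN/m over full span:
  M_1 = wLx/2 - wL²/12 - wx²/2 = 17·12·8/2 - 17·12²/12 - 17·8²/2 = 68 kN·m
Load 2 — point force P=-15 kN at a=36/5 m (b=L-a=24/5):
  M_2 = Pa²(a+3b)(L-x)/L³ - Pa²b/L²  [x>a] = (-15)·(36/5)²·((36/5)+3·(24/5))·(12-8)/12³ - (-15)·(36/5)²·(24/5)/12² = -324/25 kN·m
Load 3 — applied couple M₀=-15 kN·m at a=4 m (b=L-a=8):
  M_3 = R_Ax - M_A - M₀  [x>a] with R_A=-5/3, M_A=0 = (-5/3)·8 - 0 - (-15) = 5/3 kN·m
Load 4 — applied couple M₀=4 kN·m at a=24/5 m (b=L-a=36/5):
  M_4 = R_Ax - M_A - M₀  [x>a] with R_A=12/25, M_A=12/25 = (12/25)·8 - (12/25) - 4 = -16/25 kN·m
Superposition: M = Σ M_i = 841/15 kN·m ≈ 56.066667 kN·m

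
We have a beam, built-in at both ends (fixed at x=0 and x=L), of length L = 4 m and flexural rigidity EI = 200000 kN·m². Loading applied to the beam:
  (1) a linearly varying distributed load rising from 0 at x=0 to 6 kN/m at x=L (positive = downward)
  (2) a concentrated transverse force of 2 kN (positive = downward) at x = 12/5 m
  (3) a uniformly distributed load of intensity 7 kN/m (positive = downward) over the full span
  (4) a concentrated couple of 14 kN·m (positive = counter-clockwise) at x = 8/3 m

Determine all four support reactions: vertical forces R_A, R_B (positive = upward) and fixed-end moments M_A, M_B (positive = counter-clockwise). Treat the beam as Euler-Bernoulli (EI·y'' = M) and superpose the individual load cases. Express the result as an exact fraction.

R_A = 8614/375 kN, M_A = 2246/125 kN·m, R_B = 7136/375 kN, M_B = -5732/375 kN·m

Load 1 — triangular load w₀=6 kN/m (0→w₀ over full span):
  R_A = 3w₀L/20 = 3·6·4/20 = 18/5 kN
  M_A = w₀L²/30 = 6·4²/30 = 16/5 kN·m
  R_B = 7w₀L/20 = 7·6·4/20 = 42/5 kN
  M_B = -w₀L²/20 = -6·4²/20 = -24/5 kN·m
Load 2 — point force P=2 kN at a=12/5 m (b=L-a=8/5):
  R_A = Pb²(3a+b)/L³ = 2·(8/5)²·(3·(12/5)+(8/5))/4³ = 88/125 kN
  M_A = Pab²/L² = 2·(12/5)·(8/5)²/4² = 96/125 kN·m
  R_B = Pa²(a+3b)/L³ = 2·(12/5)²·((12/5)+3·(8/5))/4³ = 162/125 kN
  M_B = -Pa²b/L² = -2·(12/5)²·(8/5)/4² = -144/125 kN·m
Load 3 — uniform load w=7 kN/m over full span:
  R_A = wL/2 = 7·4/2 = 14 kN
  M_A = wL²/12 = 7·4²/12 = 28/3 kN·m
  R_B = wL/2 = 7·4/2 = 14 kN
  M_B = -wL²/12 = -7·4²/12 = -28/3 kN·m
Load 4 — applied couple M₀=14 kN·m at a=8/3 m (b=L-a=4/3):
  R_A = 6M₀ab/L³ = 6·14·(8/3)·(4/3)/4³ = 14/3 kN
  M_A = M₀b(2a-b)/L² = 14·(4/3)·(2·(8/3)-(4/3))/4² = 14/3 kN·m
  R_B = -6M₀ab/L³ = -6·14·(8/3)·(4/3)/4³ = -14/3 kN
  M_B = M₀a(2b-a)/L² = 14·(8/3)·(2·(4/3)-(8/3))/4² = 0 kN·m
Superposition: R_A = 8614/375 kN, M_A = 2246/125 kN·m, R_B = 7136/375 kN, M_B = -5732/375 kN·m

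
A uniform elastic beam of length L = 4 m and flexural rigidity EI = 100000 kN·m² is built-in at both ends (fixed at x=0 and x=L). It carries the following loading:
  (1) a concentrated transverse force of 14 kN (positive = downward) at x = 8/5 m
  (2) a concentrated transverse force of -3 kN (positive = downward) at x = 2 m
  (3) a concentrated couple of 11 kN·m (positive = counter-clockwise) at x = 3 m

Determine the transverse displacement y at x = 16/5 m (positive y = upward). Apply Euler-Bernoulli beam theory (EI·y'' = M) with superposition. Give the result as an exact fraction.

Load 1 — point force P=14 kN at a=8/5 m (b=L-a=12/5):
  y_1 = -Pa²(L-x)²(3bL-(3b+a)(L-x))/(6L³EI)  [x>a] = -14·(8/5)²·(4-(16/5))²·(3·(12/5)·4-(3·(12/5)+(8/5))·(4-(16/5)))/(6·4³·100000) = -1904/146484375 m
Load 2 — point force P=-3 kN at a=2 m (b=L-a=2):
  y_2 = -Pa²(L-x)²(3bL-(3b+a)(L-x))/(6L³EI)  [x>a] = -(-3)·2²·(4-(16/5))²·(3·2·4-(3·2+2)·(4-(16/5)))/(6·4³·100000) = 11/3125000 m
Load 3 — applied couple M₀=11 kN·m at a=3 m (b=L-a=1):
  y_3 = (R_Ax³/6 - M_Ax²/2 - M₀(x-a)²/2)/EI  [x>a] with R_A=99/32, M_A=55/16 = ((99/32)·(16/5)³/6 - (55/16)·(16/5)²/2 - 11·((16/5)-3)²/2)/100000 = -231/25000000 m
Superposition: y = Σ y_i = -175481/9375000000 m ≈ -0.000019 m

y(16/5) = -175481/9375000000 m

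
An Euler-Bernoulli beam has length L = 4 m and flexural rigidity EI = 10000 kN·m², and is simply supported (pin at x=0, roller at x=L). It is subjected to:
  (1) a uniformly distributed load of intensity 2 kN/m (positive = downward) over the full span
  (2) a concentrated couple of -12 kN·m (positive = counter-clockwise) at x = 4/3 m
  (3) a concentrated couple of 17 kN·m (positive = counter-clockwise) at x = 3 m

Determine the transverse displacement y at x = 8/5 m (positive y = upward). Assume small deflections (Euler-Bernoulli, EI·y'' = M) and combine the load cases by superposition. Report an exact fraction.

Load 1 — uniform load w=2 kN/m over full span:
  y_1 = -wx(L³-2Lx²+x³)/(24EI) = -2·(8/5)·(4³-2·4·(8/5)²+(8/5)³)/(24·10000) = -248/390625 m
Load 2 — applied couple M₀=-12 kN·m at a=4/3 m (b=L-a=8/3):
  y_2 = (M₀x³/(6L)-M₀(x-a)²/2+C₁x)/EI  [x>a] with C₁=M₀(3b²-L²)/(6L)=-8/3 = ((-12)·(8/5)³/(6·4)-(-12)·((8/5)-(4/3))²/2+(-8/3)·(8/5))/10000 = -46/78125 m
Load 3 — applied couple M₀=17 kN·m at a=3 m (b=L-a=1):
  y_3 = (M₀x³/(6L)+C₁x)/EI  [x≤a] with C₁=M₀(3b²-L²)/(6L)=-221/24 = (17·(8/5)³/(6·4)+(-221/24)·(8/5))/10000 = -1479/1250000 m
Superposition: y = Σ y_i = -15043/6250000 m ≈ -0.002407 m

y(8/5) = -15043/6250000 m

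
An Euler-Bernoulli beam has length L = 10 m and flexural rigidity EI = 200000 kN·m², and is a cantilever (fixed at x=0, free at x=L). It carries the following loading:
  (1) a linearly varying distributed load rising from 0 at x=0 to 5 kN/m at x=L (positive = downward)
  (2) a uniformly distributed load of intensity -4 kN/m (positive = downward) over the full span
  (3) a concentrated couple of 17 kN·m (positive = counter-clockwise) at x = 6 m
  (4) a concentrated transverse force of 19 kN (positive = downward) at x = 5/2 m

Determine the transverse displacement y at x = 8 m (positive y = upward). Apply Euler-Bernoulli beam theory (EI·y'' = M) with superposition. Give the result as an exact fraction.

Load 1 — triangular load w₀=5 kN/m (0→w₀ over full span):
  y_1 = (w₀Lx³/12-w₀L²x²/6-w₀x⁵/(120L))/EI = (5·10·8³/12-5·10²·8²/6-5·8⁵/(120·10))/200000 = -782/46875 m
Load 2 — uniform load w=-4 kN/m over full span:
  y_2 = -wx²(x²-4Lx+6L²)/(24EI) = -(-4)·8²·(8²-4·10·8+6·10²)/(24·200000) = 172/9375 m
Load 3 — applied couple M₀=17 kN·m at a=6 m (b=L-a=4):
  y_3 = M₀a(2x-a)/(2EI)  [x>a] = 17·6·(2·8-6)/(2·200000) = 51/20000 m
Load 4 — point force P=19 kN at a=5/2 m (b=L-a=15/2):
  y_4 = -Pa²(3x-a)/(6EI)  [x>a] = -19·(5/2)²·(3·8-(5/2))/(6·200000) = -817/384000 m
Superposition: y = Σ y_i = 100147/48000000 m ≈ 0.002086 m

y(8) = 100147/48000000 m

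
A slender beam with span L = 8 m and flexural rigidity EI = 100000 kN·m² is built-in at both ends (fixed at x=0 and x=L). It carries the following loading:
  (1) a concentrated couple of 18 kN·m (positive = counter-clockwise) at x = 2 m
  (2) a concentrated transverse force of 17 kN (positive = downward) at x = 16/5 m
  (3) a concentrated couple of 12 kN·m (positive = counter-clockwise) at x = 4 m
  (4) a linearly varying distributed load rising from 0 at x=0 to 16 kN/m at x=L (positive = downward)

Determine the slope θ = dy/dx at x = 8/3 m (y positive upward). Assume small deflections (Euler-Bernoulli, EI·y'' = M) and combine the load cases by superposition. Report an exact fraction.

θ(8/3) = -516763/1518750000 rad

Load 1 — applied couple M₀=18 kN·m at a=2 m (b=L-a=6):
  θ_1 = (R_Ax²/2 - M_Ax - M₀(x-a))/EI  [x>a] with R_A=81/32, M_A=-27/8 = ((81/32)·(8/3)²/2 - (-27/8)·(8/3) - 18·((8/3)-2))/100000 = 3/50000 rad
Load 2 — point force P=17 kN at a=16/5 m (b=L-a=24/5):
  θ_2 = -Pb²x(2aL-(3a+b)x)/(2L³EI)  [x≤a] = -17·(24/5)²·(8/3)·(2·(16/5)·8-(3·(16/5)+(24/5))·(8/3))/(2·8³·100000) = -51/390625 rad
Load 3 — applied couple M₀=12 kN·m at a=4 m (b=L-a=4):
  θ_3 = (R_Ax²/2 - M_Ax)/EI  [x≤a] with R_A=9/4, M_A=3 = ((9/4)·(8/3)²/2 - 3·(8/3))/100000 = 0 rad
Load 4 — triangular load w₀=16 kN/m (0→w₀ over full span):
  θ_4 = -w₀(2x(L-x)(L-2x)(x+2L)+x²(L-x)²)/(120LEI) = -16·(2·(8/3)·(8-(8/3))·(8-2·(8/3))·((8/3)+2·8)+(8/3)²·(8-(8/3))²)/(120·8·100000) = -1024/3796875 rad
Superposition: θ = Σ θ_i = -516763/1518750000 rad ≈ -0.000340 rad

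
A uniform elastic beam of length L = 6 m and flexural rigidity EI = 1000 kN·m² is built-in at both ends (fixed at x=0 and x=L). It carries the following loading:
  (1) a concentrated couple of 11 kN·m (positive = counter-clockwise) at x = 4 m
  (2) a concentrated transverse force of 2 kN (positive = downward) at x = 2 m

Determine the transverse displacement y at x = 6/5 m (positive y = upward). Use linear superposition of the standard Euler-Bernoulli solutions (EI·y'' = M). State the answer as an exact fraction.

Load 1 — applied couple M₀=11 kN·m at a=4 m (b=L-a=2):
  y_1 = (R_Ax³/6 - M_Ax²/2)/EI  [x≤a] with R_A=22/9, M_A=11/3 = ((22/9)·(6/5)³/6 - (11/3)·(6/5)²/2)/1000 = -121/62500 m
Load 2 — point force P=2 kN at a=2 m (b=L-a=4):
  y_2 = -Pb²x²(3aL-(3a+b)x)/(6L³EI)  [x≤a] = -2·4²·(6/5)²·(3·2·6-(3·2+4)·(6/5))/(6·6³·1000) = -8/9375 m
Superposition: y = Σ y_i = -523/187500 m ≈ -0.002789 m

y(6/5) = -523/187500 m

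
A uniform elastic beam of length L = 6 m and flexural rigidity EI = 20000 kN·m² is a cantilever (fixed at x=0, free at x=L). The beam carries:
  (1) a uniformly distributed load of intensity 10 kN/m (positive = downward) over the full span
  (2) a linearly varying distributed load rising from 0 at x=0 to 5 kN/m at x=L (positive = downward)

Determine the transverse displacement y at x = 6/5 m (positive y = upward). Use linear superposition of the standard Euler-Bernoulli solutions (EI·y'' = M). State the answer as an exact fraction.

y(6/5) = -237627/31250000 m

Load 1 — uniform load w=10 kN/m over full span:
  y_1 = -wx²(x²-4Lx+6L²)/(24EI) = -10·(6/5)²·((6/5)²-4·6·(6/5)+6·6²)/(24·20000) = -3537/625000 m
Load 2 — triangular load w₀=5 kN/m (0→w₀ over full span):
  y_2 = (w₀Lx³/12-w₀L²x²/6-w₀x⁵/(120L))/EI = (5·6·(6/5)³/12-5·6²·(6/5)²/6-5·(6/5)⁵/(120·6))/20000 = -60777/31250000 m
Superposition: y = Σ y_i = -237627/31250000 m ≈ -0.007604 m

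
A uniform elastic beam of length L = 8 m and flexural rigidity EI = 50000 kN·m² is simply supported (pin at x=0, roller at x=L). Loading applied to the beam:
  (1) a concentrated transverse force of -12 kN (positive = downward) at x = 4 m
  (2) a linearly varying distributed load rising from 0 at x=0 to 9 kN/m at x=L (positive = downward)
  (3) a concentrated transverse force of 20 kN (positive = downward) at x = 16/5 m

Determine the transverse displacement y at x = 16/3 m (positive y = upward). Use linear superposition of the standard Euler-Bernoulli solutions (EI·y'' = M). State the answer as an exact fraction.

y(16/3) = -11464/2109375 m

Load 1 — point force P=-12 kN at a=4 m (b=L-a=4):
  y_1 = -Pa(L-x)(2Lx-a²-x²)/(6LEI)  [x>a] = -(-12)·4·(8-(16/3))·(2·8·(16/3)-4²-(16/3)²)/(6·8·50000) = 184/84375 m
Load 2 — triangular load w₀=9 kN/m (0→w₀ over full span):
  y_2 = -w₀x(7L⁴-10L²x²+3x⁴)/(360LEI) = -9·(16/3)·(7·8⁴-10·8²·(16/3)²+3·(16/3)⁴)/(360·8·50000) = -1088/253125 m
Load 3 — point force P=20 kN at a=16/5 m (b=L-a=24/5):
  y_3 = -Pa(L-x)(2Lx-a²-x²)/(6LEI)  [x>a] = -20·(16/5)·(8-(16/3))·(2·8·(16/3)-(16/5)²-(16/3)²)/(6·8·50000) = -20992/6328125 m
Superposition: y = Σ y_i = -11464/2109375 m ≈ -0.005435 m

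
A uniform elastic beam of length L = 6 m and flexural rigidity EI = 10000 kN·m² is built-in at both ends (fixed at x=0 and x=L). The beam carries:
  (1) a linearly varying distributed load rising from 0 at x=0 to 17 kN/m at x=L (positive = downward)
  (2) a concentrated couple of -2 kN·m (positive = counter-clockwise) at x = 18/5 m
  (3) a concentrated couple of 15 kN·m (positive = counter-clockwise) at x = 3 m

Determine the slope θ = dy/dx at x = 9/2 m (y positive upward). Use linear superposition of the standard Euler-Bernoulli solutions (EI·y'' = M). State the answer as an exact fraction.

θ(9/2) = 83943/64000000 rad

Load 1 — triangular load w₀=17 kN/m (0→w₀ over full span):
  θ_1 = -w₀(2x(L-x)(L-2x)(x+2L)+x²(L-x)²)/(120LEI) = -17·(2·(9/2)·(6-(9/2))·(6-2·(9/2))·((9/2)+2·6)+(9/2)²·(6-(9/2))²)/(120·6·10000) = 18819/12800000 rad
Load 2 — applied couple M₀=-2 kN·m at a=18/5 m (b=L-a=12/5):
  θ_2 = (R_Ax²/2 - M_Ax - M₀(x-a))/EI  [x>a] with R_A=-12/25, M_A=-16/25 = ((-12/25)·(9/2)²/2 - (-16/25)·(9/2) - (-2)·((9/2)-(18/5)))/10000 = -9/500000 rad
Load 3 — applied couple M₀=15 kN·m at a=3 m (b=L-a=3):
  θ_3 = (R_Ax²/2 - M_Ax - M₀(x-a))/EI  [x>a] with R_A=15/4, M_A=15/4 = ((15/4)·(9/2)²/2 - (15/4)·(9/2) - 15·((9/2)-3))/10000 = -9/64000 rad
Superposition: θ = Σ θ_i = 83943/64000000 rad ≈ 0.001312 rad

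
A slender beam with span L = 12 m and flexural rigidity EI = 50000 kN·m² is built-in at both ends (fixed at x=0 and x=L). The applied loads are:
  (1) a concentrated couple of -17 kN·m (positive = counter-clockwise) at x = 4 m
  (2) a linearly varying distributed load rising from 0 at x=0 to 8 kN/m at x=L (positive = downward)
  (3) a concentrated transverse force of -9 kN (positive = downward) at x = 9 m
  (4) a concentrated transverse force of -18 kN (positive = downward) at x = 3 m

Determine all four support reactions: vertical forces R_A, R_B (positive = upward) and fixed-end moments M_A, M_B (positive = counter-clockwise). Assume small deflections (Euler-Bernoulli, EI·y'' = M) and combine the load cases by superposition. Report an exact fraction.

Load 1 — applied couple M₀=-17 kN·m at a=4 m (b=L-a=8):
  R_A = 6M₀ab/L³ = 6·(-17)·4·8/12³ = -17/9 kN
  M_A = M₀b(2a-b)/L² = (-17)·8·(2·4-8)/12² = 0 kN·m
  R_B = -6M₀ab/L³ = -6·(-17)·4·8/12³ = 17/9 kN
  M_B = M₀a(2b-a)/L² = (-17)·4·(2·8-4)/12² = -17/3 kN·m
Load 2 — triangular load w₀=8 kN/m (0→w₀ over full span):
  R_A = 3w₀L/20 = 3·8·12/20 = 72/5 kN
  M_A = w₀L²/30 = 8·12²/30 = 192/5 kN·m
  R_B = 7w₀L/20 = 7·8·12/20 = 168/5 kN
  M_B = -w₀L²/20 = -8·12²/20 = -288/5 kN·m
Load 3 — point force P=-9 kN at a=9 m (b=L-a=3):
  R_A = Pb²(3a+b)/L³ = (-9)·3²·(3·9+3)/12³ = -45/32 kN
  M_A = Pab²/L² = (-9)·9·3²/12² = -81/16 kN·m
  R_B = Pa²(a+3b)/L³ = (-9)·9²·(9+3·3)/12³ = -243/32 kN
  M_B = -Pa²b/L² = -(-9)·9²·3/12² = 243/16 kN·m
Load 4 — point force P=-18 kN at a=3 m (b=L-a=9):
  R_A = Pb²(3a+b)/L³ = (-18)·9²·(3·3+9)/12³ = -243/16 kN
  M_A = Pab²/L² = (-18)·3·9²/12² = -243/8 kN·m
  R_B = Pa²(a+3b)/L³ = (-18)·3²·(3+3·9)/12³ = -45/16 kN
  M_B = -Pa²b/L² = -(-18)·3²·9/12² = 81/8 kN·m
Superposition: R_A = -5879/1440 kN, M_A = 237/80 kN·m, R_B = 36119/1440 kN, M_B = -9109/240 kN·m

R_A = -5879/1440 kN, M_A = 237/80 kN·m, R_B = 36119/1440 kN, M_B = -9109/240 kN·m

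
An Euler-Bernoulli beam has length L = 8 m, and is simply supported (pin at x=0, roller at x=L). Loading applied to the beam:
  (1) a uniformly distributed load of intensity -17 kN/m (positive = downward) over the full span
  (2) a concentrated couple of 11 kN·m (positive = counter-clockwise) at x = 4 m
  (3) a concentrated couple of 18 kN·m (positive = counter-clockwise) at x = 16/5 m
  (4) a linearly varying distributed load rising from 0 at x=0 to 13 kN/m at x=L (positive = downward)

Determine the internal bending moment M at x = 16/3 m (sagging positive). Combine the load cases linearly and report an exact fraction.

Load 1 — uniform load w=-17 kN/m over full span:
  M_1 = wx(L-x)/2 = (-17)·(16/3)·(8-(16/3))/2 = -1088/9 kN·m
Load 2 — applied couple M₀=11 kN·m at a=4 m (b=L-a=4):
  M_2 = M₀x/L - M₀  [x>a] = 11·(16/3)/8 - 11 = -11/3 kN·m
Load 3 — applied couple M₀=18 kN·m at a=16/5 m (b=L-a=24/5):
  M_3 = M₀x/L - M₀  [x>a] = 18·(16/3)/8 - 18 = -6 kN·m
Load 4 — triangular load w₀=13 kN/m (0→w₀ over full span):
  M_4 = w₀Lx/6 - w₀x³/(6L) = 13·8·(16/3)/6 - 13·(16/3)³/(6·8) = 4160/81 kN·m
Superposition: M = Σ M_i = -6415/81 kN·m ≈ -79.197531 kN·m

M(16/3) = -6415/81 kN·m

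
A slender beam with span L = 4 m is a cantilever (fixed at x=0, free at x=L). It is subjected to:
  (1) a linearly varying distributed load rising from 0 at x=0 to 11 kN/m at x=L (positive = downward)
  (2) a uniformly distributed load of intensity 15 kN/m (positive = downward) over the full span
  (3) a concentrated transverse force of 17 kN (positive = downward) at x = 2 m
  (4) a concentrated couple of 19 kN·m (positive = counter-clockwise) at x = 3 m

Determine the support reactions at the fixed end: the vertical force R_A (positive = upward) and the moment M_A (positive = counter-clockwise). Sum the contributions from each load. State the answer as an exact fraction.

R_A = 99 kN, M_A = 581/3 kN·m

Load 1 — triangular load w₀=11 kN/m (0→w₀ over full span):
  R_A = w₀L/2 = 11·4/2 = 22 kN
  M_A = w₀L²/3 = 11·4²/3 = 176/3 kN·m
Load 2 — uniform load w=15 kN/m over full span:
  R_A = wL = 15·4 = 60 kN
  M_A = wL²/2 = 15·4²/2 = 120 kN·m
Load 3 — point force P=17 kN at a=2 m (b=L-a=2):
  R_A = P = 17 kN
  M_A = Pa = 17·2 = 34 kN·m
Load 4 — applied couple M₀=19 kN·m at a=3 m (b=L-a=1):
  R_A = 0 kN
  M_A = -M₀ = -19 kN·m
Superposition: R_A = 99 kN, M_A = 581/3 kN·m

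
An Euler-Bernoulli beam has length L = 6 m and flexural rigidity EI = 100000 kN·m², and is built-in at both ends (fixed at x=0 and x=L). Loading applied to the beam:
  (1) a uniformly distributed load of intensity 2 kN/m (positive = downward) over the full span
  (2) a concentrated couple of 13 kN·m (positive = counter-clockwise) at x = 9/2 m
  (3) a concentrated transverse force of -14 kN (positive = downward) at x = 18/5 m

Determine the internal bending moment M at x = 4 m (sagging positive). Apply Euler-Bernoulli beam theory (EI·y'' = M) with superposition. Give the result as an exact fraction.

Load 1 — uniform load w=2 kN/m over full span:
  M_1 = wLx/2 - wL²/12 - wx²/2 = 2·6·4/2 - 2·6²/12 - 2·4²/2 = 2 kN·m
Load 2 — applied couple M₀=13 kN·m at a=9/2 m (b=L-a=3/2):
  M_2 = R_Ax - M_A  [x≤a] with R_A=39/16, M_A=65/16 = (39/16)·4 - (65/16) = 91/16 kN·m
Load 3 — point force P=-14 kN at a=18/5 m (b=L-a=12/5):
  M_3 = Pa²(a+3b)(L-x)/L³ - Pa²b/L²  [x>a] = (-14)·(18/5)²·((18/5)+3·(12/5))·(6-4)/6³ - (-14)·(18/5)²·(12/5)/6² = -756/125 kN·m
Superposition: M = Σ M_i = 3279/2000 kN·m ≈ 1.639500 kN·m

M(4) = 3279/2000 kN·m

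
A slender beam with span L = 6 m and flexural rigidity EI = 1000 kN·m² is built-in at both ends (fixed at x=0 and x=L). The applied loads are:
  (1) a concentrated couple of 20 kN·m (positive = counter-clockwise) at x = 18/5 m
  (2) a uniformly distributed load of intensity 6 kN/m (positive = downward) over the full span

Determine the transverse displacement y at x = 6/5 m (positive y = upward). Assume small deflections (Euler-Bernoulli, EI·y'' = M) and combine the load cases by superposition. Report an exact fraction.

Load 1 — applied couple M₀=20 kN·m at a=18/5 m (b=L-a=12/5):
  y_1 = (R_Ax³/6 - M_Ax²/2)/EI  [x≤a] with R_A=24/5, M_A=32/5 = ((24/5)·(6/5)³/6 - (32/5)·(6/5)²/2)/1000 = -252/78125 m
Load 2 — uniform load w=6 kN/m over full span:
  y_2 = -wx²(L-x)²/(24EI) = -6·(6/5)²·(6-(6/5))²/(24·1000) = -648/78125 m
Superposition: y = Σ y_i = -36/3125 m ≈ -0.011520 m

y(6/5) = -36/3125 m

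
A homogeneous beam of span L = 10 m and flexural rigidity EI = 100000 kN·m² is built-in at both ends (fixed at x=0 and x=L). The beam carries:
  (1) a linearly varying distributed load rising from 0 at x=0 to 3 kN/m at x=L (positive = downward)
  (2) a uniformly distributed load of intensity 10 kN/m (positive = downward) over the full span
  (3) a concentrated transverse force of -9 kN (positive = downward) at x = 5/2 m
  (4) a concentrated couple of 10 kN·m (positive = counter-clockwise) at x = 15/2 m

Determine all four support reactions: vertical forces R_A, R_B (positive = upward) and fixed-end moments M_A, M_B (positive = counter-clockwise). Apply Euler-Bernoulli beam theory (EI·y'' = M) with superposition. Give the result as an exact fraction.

R_A = 1537/32 kN, M_A = 8045/96 kN·m, R_B = 1855/32 kN, M_B = -9215/96 kN·m

Load 1 — triangular load w₀=3 kN/m (0→w₀ over full span):
  R_A = 3w₀L/20 = 3·3·10/20 = 9/2 kN
  M_A = w₀L²/30 = 3·10²/30 = 10 kN·m
  R_B = 7w₀L/20 = 7·3·10/20 = 21/2 kN
  M_B = -w₀L²/20 = -3·10²/20 = -15 kN·m
Load 2 — uniform load w=10 kN/m over full span:
  R_A = wL/2 = 10·10/2 = 50 kN
  M_A = wL²/12 = 10·10²/12 = 250/3 kN·m
  R_B = wL/2 = 10·10/2 = 50 kN
  M_B = -wL²/12 = -10·10²/12 = -250/3 kN·m
Load 3 — point force P=-9 kN at a=5/2 m (b=L-a=15/2):
  R_A = Pb²(3a+b)/L³ = (-9)·(15/2)²·(3·(5/2)+(15/2))/10³ = -243/32 kN
  M_A = Pab²/L² = (-9)·(5/2)·(15/2)²/10² = -405/32 kN·m
  R_B = Pa²(a+3b)/L³ = (-9)·(5/2)²·((5/2)+3·(15/2))/10³ = -45/32 kN
  M_B = -Pa²b/L² = -(-9)·(5/2)²·(15/2)/10² = 135/32 kN·m
Load 4 — applied couple M₀=10 kN·m at a=15/2 m (b=L-a=5/2):
  R_A = 6M₀ab/L³ = 6·10·(15/2)·(5/2)/10³ = 9/8 kN
  M_A = M₀b(2a-b)/L² = 10·(5/2)·(2·(15/2)-(5/2))/10² = 25/8 kN·m
  R_B = -6M₀ab/L³ = -6·10·(15/2)·(5/2)/10³ = -9/8 kN
  M_B = M₀a(2b-a)/L² = 10·(15/2)·(2·(5/2)-(15/2))/10² = -15/8 kN·m
Superposition: R_A = 1537/32 kN, M_A = 8045/96 kN·m, R_B = 1855/32 kN, M_B = -9215/96 kN·m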